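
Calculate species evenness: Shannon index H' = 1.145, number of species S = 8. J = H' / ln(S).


ln(8) = 2.07944
J = H' / ln(S) = 1.145 / 2.07944 = 0.550629 ≈ 0.5506

0.5506


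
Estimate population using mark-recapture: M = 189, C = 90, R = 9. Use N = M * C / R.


N = M * C / R = 189 * 90 / 9 = 17010 / 9 = 1890

1890 individuals


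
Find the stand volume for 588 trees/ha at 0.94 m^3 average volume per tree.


V_stand = 588 * 0.94 = 552.72 ≈ 552.7 m^3/ha

552.7 m^3/ha


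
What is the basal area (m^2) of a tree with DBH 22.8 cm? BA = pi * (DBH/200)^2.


D/200 = 22.8/200 = 0.114 m
(D/200)^2 = 0.114^2 = 0.012996
BA = 3.141593 * 0.012996 = 0.0408281 ≈ 0.0408 m^2

0.0408 m^2


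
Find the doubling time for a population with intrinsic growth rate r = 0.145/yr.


td = ln(2) / 0.145 = 0.693147 / 0.145 = 4.78032 ≈ 4.8 years

4.8 years


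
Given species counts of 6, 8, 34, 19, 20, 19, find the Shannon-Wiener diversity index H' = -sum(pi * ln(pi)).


Total N = 6 + 8 + 34 + 19 + 20 + 19 = 106
Per-species terms:
  p = 6/106 = 0.056604; ln(p) = -2.871676; p*ln(p) = 0.056604 * (-2.871676) = -0.162548
  p = 8/106 = 0.075472; ln(p) = -2.583994; p*ln(p) = 0.075472 * (-2.583994) = -0.195019
  p = 34/106 = 0.320755; ln(p) = -1.137078; p*ln(p) = 0.320755 * (-1.137078) = -0.364723
  p = 19/106 = 0.179245; ln(p) = -1.719002; p*ln(p) = 0.179245 * (-1.719002) = -0.308123
  p = 20/106 = 0.188679; ln(p) = -1.667708; p*ln(p) = 0.188679 * (-1.667708) = -0.314661
  p = 19/106 = 0.179245; ln(p) = -1.719002; p*ln(p) = 0.179245 * (-1.719002) = -0.308123
sum(p*ln(p)) = (-0.162548) + (-0.195019) + (-0.364723) + (-0.308123) + (-0.314661) + (-0.308123) = -1.653197
H' = -(-1.653197) = 1.653197 ≈ 1.6532

1.6532


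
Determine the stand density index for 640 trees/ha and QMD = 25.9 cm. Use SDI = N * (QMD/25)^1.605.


QMD/25 = 25.9/25 = 1.036
(1.036)^1.605 = exp(1.605 * ln(1.036)) = exp(1.605 * 0.0353671) = exp(0.0567642) = 1.05841
SDI = 640 * 1.05841 = 677.382 ≈ 677

677


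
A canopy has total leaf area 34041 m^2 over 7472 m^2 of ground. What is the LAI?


LAI = 34041 / 7472 = 4.5558 ≈ 4.56

4.56


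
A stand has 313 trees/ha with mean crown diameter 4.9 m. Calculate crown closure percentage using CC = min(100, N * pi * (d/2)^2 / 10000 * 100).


(d/2)^2 = (4.9/2)^2 = 2.45^2 = 6.0025
Crown area = 3.141593 * 6.0025 = 18.8574 m^2
N * area / 10000 * 100 = 313 * 18.8574 / 10000 * 100 = 59.0237
CC = min(100, 59.0237) = 59.0237 ≈ 59.0%

59.0%


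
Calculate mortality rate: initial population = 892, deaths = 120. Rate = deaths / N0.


Mortality rate = 120 / 892 = 0.134529 ≈ 0.1345

0.1345


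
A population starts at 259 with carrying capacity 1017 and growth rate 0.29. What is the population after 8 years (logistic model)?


(K - N0)/N0 = (1017 - 259)/259 = 758/259 = 2.92664
r*t = 0.29 * 8 = 2.32; exp(-2.32) = 0.0982736
2.92664 * 0.0982736 = 0.287611
1 + 0.287611 = 1.28761
N = 1017 / 1.28761 = 789.835 ≈ 790

790


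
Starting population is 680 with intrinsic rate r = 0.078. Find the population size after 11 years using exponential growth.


r*t = 0.078 * 11 = 0.858
exp(0.858) = 2.35844
N = 680 * 2.35844 = 1603.74 ≈ 1604

1604


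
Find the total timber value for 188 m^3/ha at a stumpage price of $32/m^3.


Value = 188 * 32 = $6016/ha

$6016/ha


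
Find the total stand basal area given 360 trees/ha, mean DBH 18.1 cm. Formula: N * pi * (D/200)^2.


(D/200)^2 = (18.1/200)^2 = 0.0905^2 = 0.00819025
Individual BA = 3.141593 * 0.00819025 = 0.0257304 m^2
Stand BA = 360 * 0.0257304 = 9.26294 ≈ 9.26 m^2/ha

9.26 m^2/ha


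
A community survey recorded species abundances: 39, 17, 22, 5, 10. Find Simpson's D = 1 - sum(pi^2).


Total N = 39 + 17 + 22 + 5 + 10 = 93
Per-species terms:
  p = 39/93 = 0.419355; p^2 = 0.419355^2 = 0.175859
  p = 17/93 = 0.182796; p^2 = 0.182796^2 = 0.033414
  p = 22/93 = 0.236559; p^2 = 0.236559^2 = 0.055960
  p = 5/93 = 0.053763; p^2 = 0.053763^2 = 0.002890
  p = 10/93 = 0.107527; p^2 = 0.107527^2 = 0.011562
sum(p^2) = 0.175859 + 0.033414 + 0.055960 + 0.002890 + 0.011562 = 0.279685
D = 1 - 0.279685 = 0.720315 ≈ 0.7203

0.7203


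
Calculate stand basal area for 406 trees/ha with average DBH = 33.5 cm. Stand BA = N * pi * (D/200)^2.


(D/200)^2 = (33.5/200)^2 = 0.1675^2 = 0.02805625
Individual BA = 3.141593 * 0.02805625 = 0.0881413 m^2
Stand BA = 406 * 0.0881413 = 35.7854 ≈ 35.79 m^2/ha

35.79 m^2/ha


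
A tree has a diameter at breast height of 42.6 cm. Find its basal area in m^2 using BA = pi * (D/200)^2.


D/200 = 42.6/200 = 0.213 m
(D/200)^2 = 0.213^2 = 0.045369
BA = 3.141593 * 0.045369 = 0.142531 ≈ 0.1425 m^2

0.1425 m^2


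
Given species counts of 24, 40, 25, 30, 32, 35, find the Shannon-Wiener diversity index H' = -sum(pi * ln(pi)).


Total N = 24 + 40 + 25 + 30 + 32 + 35 = 186
Per-species terms:
  p = 24/186 = 0.129032; ln(p) = -2.047695; p*ln(p) = 0.129032 * (-2.047695) = -0.264218
  p = 40/186 = 0.215054; ln(p) = -1.536866; p*ln(p) = 0.215054 * (-1.536866) = -0.330509
  p = 25/186 = 0.134409; ln(p) = -2.006868; p*ln(p) = 0.134409 * (-2.006868) = -0.269741
  p = 30/186 = 0.161290; ln(p) = -1.824551; p*ln(p) = 0.161290 * (-1.824551) = -0.294282
  p = 32/186 = 0.172043; ln(p) = -1.760011; p*ln(p) = 0.172043 * (-1.760011) = -0.302798
  p = 35/186 = 0.188172; ln(p) = -1.670399; p*ln(p) = 0.188172 * (-1.670399) = -0.314322
sum(p*ln(p)) = (-0.264218) + (-0.330509) + (-0.269741) + (-0.294282) + (-0.302798) + (-0.314322) = -1.775870
H' = -(-1.775870) = 1.775870 ≈ 1.7759

1.7759


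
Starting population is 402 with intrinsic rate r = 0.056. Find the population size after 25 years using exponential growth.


r*t = 0.056 * 25 = 1.4
exp(1.4) = 4.05520
N = 402 * 4.05520 = 1630.19 ≈ 1630

1630


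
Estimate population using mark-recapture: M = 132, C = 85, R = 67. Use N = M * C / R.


N = M * C / R = 132 * 85 / 67 = 11220 / 67 = 167.46 ≈ 167

167 individuals


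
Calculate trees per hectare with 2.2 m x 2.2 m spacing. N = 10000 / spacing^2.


N = 10000 / 2.2^2 = 10000 / 4.84 = 2066.12 ≈ 2066 trees/ha

2066 trees/ha


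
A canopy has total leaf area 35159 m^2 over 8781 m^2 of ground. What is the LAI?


LAI = 35159 / 8781 = 4.0040 ≈ 4.00

4.00


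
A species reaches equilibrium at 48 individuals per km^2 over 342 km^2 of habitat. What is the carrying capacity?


K = 48 * 342 = 16416 individuals

16416 individuals


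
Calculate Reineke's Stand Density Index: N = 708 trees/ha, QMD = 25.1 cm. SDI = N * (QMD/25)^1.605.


QMD/25 = 25.1/25 = 1.004
(1.004)^1.605 = exp(1.605 * ln(1.004)) = exp(1.605 * 0.00399202) = exp(0.00640719) = 1.00643
SDI = 708 * 1.00643 = 712.552 ≈ 713

713


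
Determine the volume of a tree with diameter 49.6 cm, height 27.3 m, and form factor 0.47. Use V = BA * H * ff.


(D/200)^2 = (49.6/200)^2 = 0.248^2 = 0.061504
BA = 3.141593 * 0.061504 = 0.193221 m^2
V = 0.193221 * 27.3 * 0.47 = 2.47922 ≈ 2.479 m^3

2.479 m^3


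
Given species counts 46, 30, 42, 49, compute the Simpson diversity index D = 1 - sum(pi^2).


Total N = 46 + 30 + 42 + 49 = 167
Per-species terms:
  p = 46/167 = 0.275449; p^2 = 0.275449^2 = 0.075872
  p = 30/167 = 0.179641; p^2 = 0.179641^2 = 0.032271
  p = 42/167 = 0.251497; p^2 = 0.251497^2 = 0.063251
  p = 49/167 = 0.293413; p^2 = 0.293413^2 = 0.086091
sum(p^2) = 0.075872 + 0.032271 + 0.063251 + 0.086091 = 0.257485
D = 1 - 0.257485 = 0.742515 ≈ 0.7425

0.7425


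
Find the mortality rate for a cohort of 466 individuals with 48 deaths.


Mortality rate = 48 / 466 = 0.103004 ≈ 0.1030

0.1030


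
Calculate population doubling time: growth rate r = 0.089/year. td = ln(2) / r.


td = ln(2) / 0.089 = 0.693147 / 0.089 = 7.78817 ≈ 7.8 years

7.8 years


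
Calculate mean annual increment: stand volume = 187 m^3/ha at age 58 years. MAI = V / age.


MAI = 187 / 58 = 3.2241 ≈ 3.22 m^3/ha/yr

3.22 m^3/ha/yr


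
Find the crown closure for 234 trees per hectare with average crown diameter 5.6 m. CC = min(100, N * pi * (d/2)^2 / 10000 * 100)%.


(d/2)^2 = (5.6/2)^2 = 2.8^2 = 7.84
Crown area = 3.141593 * 7.84 = 24.6301 m^2
N * area / 10000 * 100 = 234 * 24.6301 / 10000 * 100 = 57.6344
CC = min(100, 57.6344) = 57.6344 ≈ 57.6%

57.6%


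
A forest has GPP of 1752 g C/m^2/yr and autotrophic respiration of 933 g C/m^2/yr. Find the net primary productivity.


NPP = GPP - Ra = 1752 - 933 = 819 g C/m^2/yr

819 g C/m^2/yr


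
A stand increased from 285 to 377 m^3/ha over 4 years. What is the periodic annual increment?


PAI = (V2 - V1) / period = (377 - 285) / 4 = 92 / 4 = 23.00 m^3/ha/yr

23.00 m^3/ha/yr


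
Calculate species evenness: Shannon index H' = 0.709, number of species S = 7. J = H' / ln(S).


ln(7) = 1.94591
J = H' / ln(S) = 0.709 / 1.94591 = 0.364354 ≈ 0.3644

0.3644


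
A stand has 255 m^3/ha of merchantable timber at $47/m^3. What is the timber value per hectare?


Value = 255 * 47 = $11985/ha

$11985/ha


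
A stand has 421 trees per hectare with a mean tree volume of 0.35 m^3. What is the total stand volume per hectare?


V_stand = 421 * 0.35 = 147.35 ≈ 147.4 m^3/ha

147.4 m^3/ha


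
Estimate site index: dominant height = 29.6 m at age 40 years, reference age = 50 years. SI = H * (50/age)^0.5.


50/40 = 1.25000
(1.25000)^0.5 = 1.11803
SI = 29.6 * 1.11803 = 33.0937 ≈ 33.1 m

33.1 m


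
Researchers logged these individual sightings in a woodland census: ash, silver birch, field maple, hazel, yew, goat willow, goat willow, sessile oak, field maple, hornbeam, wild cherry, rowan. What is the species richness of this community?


Total individuals logged = 12
Distinct species (count of individuals): ash (1), silver birch (1), field maple (2), hazel (1), yew (1), goat willow (2), sessile oak (1), hornbeam (1), wild cherry (1), rowan (1)
Species richness = number of distinct species = 10

10


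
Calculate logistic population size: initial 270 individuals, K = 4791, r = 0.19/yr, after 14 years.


(K - N0)/N0 = (4791 - 270)/270 = 4521/270 = 16.7444
r*t = 0.19 * 14 = 2.66; exp(-2.66) = 0.0699482
16.7444 * 0.0699482 = 1.17124
1 + 1.17124 = 2.17124
N = 4791 / 2.17124 = 2206.57 ≈ 2207

2207


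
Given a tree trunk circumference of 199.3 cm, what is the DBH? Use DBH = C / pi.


DBH = C / pi = 199.3 / 3.141593 = 63.4392 ≈ 63.44 cm

63.44 cm


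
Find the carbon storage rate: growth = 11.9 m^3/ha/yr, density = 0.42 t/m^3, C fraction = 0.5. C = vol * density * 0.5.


C = 11.9 * 0.42 * 0.5 = 2.499 ≈ 2.50 t C/ha/yr

2.50 t C/ha/yr


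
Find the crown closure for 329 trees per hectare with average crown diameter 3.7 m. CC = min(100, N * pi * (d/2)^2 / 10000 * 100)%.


(d/2)^2 = (3.7/2)^2 = 1.85^2 = 3.4225
Crown area = 3.141593 * 3.4225 = 10.7521 m^2
N * area / 10000 * 100 = 329 * 10.7521 / 10000 * 100 = 35.3744
CC = min(100, 35.3744) = 35.3744 ≈ 35.4%

35.4%


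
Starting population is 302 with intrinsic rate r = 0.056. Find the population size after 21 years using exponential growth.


r*t = 0.056 * 21 = 1.176
exp(1.176) = 3.24138
N = 302 * 3.24138 = 978.897 ≈ 979

979


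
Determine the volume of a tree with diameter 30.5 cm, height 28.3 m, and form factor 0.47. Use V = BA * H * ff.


(D/200)^2 = (30.5/200)^2 = 0.1525^2 = 0.02325625
BA = 3.141593 * 0.02325625 = 0.0730617 m^2
V = 0.0730617 * 28.3 * 0.47 = 0.971794 ≈ 0.972 m^3

0.972 m^3


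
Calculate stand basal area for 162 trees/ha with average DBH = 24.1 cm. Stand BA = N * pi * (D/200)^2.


(D/200)^2 = (24.1/200)^2 = 0.1205^2 = 0.01452025
Individual BA = 3.141593 * 0.01452025 = 0.0456167 m^2
Stand BA = 162 * 0.0456167 = 7.38991 ≈ 7.39 m^2/ha

7.39 m^2/ha


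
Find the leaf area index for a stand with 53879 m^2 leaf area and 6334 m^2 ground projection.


LAI = 53879 / 6334 = 8.5063 ≈ 8.51

8.51


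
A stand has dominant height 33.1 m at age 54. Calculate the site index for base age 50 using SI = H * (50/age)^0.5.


50/54 = 0.925926
(0.925926)^0.5 = 0.962250
SI = 33.1 * 0.962250 = 31.8505 ≈ 31.9 m

31.9 m


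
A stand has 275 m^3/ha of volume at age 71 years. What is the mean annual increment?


MAI = 275 / 71 = 3.8732 ≈ 3.87 m^3/ha/yr

3.87 m^3/ha/yr


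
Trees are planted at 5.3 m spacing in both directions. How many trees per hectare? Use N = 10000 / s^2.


N = 10000 / 5.3^2 = 10000 / 28.09 = 355.999 ≈ 356 trees/ha

356 trees/ha


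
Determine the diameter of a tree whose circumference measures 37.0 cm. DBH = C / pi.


DBH = C / pi = 37.0 / 3.141593 = 11.7775 ≈ 11.78 cm

11.78 cm


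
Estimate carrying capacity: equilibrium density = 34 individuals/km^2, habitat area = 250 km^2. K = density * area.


K = 34 * 250 = 8500 individuals

8500 individuals


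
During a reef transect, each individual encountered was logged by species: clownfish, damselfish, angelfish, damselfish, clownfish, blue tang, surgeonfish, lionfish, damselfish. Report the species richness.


Total individuals logged = 9
Distinct species (count of individuals): clownfish (2), damselfish (3), angelfish (1), blue tang (1), surgeonfish (1), lionfish (1)
Species richness = number of distinct species = 6

6


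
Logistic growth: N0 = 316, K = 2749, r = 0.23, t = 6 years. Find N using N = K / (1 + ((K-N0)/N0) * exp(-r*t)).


(K - N0)/N0 = (2749 - 316)/316 = 2433/316 = 7.69937
r*t = 0.23 * 6 = 1.38; exp(-1.38) = 0.251579
7.69937 * 0.251579 = 1.93700
1 + 1.93700 = 2.93700
N = 2749 / 2.93700 = 935.989 ≈ 936

936


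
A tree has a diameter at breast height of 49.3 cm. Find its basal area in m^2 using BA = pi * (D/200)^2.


D/200 = 49.3/200 = 0.2465 m
(D/200)^2 = 0.2465^2 = 0.06076225
BA = 3.141593 * 0.06076225 = 0.190890 ≈ 0.1909 m^2

0.1909 m^2


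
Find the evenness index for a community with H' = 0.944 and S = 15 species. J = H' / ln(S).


ln(15) = 2.70805
J = H' / ln(S) = 0.944 / 2.70805 = 0.348590 ≈ 0.3486

0.3486


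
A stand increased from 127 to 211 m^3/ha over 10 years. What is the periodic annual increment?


PAI = (V2 - V1) / period = (211 - 127) / 10 = 84 / 10 = 8.40 m^3/ha/yr

8.40 m^3/ha/yr


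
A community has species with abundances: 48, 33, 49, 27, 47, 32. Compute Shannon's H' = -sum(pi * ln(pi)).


Total N = 48 + 33 + 49 + 27 + 47 + 32 = 236
Per-species terms:
  p = 48/236 = 0.203390; ln(p) = -1.592630; p*ln(p) = 0.203390 * (-1.592630) = -0.323925
  p = 33/236 = 0.139831; ln(p) = -1.967321; p*ln(p) = 0.139831 * (-1.967321) = -0.275092
  p = 49/236 = 0.207627; ln(p) = -1.572012; p*ln(p) = 0.207627 * (-1.572012) = -0.326392
  p = 27/236 = 0.114407; ln(p) = -2.167993; p*ln(p) = 0.114407 * (-2.167993) = -0.248034
  p = 47/236 = 0.199153; ln(p) = -1.613682; p*ln(p) = 0.199153 * (-1.613682) = -0.321370
  p = 32/236 = 0.135593; ln(p) = -1.998098; p*ln(p) = 0.135593 * (-1.998098) = -0.270928
sum(p*ln(p)) = (-0.323925) + (-0.275092) + (-0.326392) + (-0.248034) + (-0.321370) + (-0.270928) = -1.765741
H' = -(-1.765741) = 1.765741 ≈ 1.7657

1.7657


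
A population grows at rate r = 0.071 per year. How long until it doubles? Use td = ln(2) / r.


td = ln(2) / 0.071 = 0.693147 / 0.071 = 9.76263 ≈ 9.8 years

9.8 years


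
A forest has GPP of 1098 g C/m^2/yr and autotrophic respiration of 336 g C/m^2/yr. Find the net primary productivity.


NPP = GPP - Ra = 1098 - 336 = 762 g C/m^2/yr

762 g C/m^2/yr


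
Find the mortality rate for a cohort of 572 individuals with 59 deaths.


Mortality rate = 59 / 572 = 0.103147 ≈ 0.1031

0.1031


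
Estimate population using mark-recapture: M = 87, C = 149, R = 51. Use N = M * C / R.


N = M * C / R = 87 * 149 / 51 = 12963 / 51 = 254.18 ≈ 254

254 individuals


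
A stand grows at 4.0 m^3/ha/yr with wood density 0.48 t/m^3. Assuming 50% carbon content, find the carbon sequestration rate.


C = 4.0 * 0.48 * 0.5 = 0.96 t C/ha/yr

0.96 t C/ha/yr


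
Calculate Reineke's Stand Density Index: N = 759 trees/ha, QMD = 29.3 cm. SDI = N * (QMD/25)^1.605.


QMD/25 = 29.3/25 = 1.172
(1.172)^1.605 = exp(1.605 * ln(1.172)) = exp(1.605 * 0.158712) = exp(0.254733) = 1.29012
SDI = 759 * 1.29012 = 979.201 ≈ 979

979


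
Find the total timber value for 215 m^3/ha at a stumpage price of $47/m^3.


Value = 215 * 47 = $10105/ha

$10105/ha


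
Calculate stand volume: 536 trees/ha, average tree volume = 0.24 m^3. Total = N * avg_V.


V_stand = 536 * 0.24 = 128.64 ≈ 128.6 m^3/ha

128.6 m^3/ha


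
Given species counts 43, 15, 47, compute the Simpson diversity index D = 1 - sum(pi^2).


Total N = 43 + 15 + 47 = 105
Per-species terms:
  p = 43/105 = 0.409524; p^2 = 0.409524^2 = 0.167710
  p = 15/105 = 0.142857; p^2 = 0.142857^2 = 0.020408
  p = 47/105 = 0.447619; p^2 = 0.447619^2 = 0.200363
sum(p^2) = 0.167710 + 0.020408 + 0.200363 = 0.388481
D = 1 - 0.388481 = 0.611519 ≈ 0.6115

0.6115


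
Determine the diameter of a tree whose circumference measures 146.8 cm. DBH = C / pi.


DBH = C / pi = 146.8 / 3.141593 = 46.7279 ≈ 46.73 cm

46.73 cm


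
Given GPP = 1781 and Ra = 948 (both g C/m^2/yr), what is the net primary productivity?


NPP = GPP - Ra = 1781 - 948 = 833 g C/m^2/yr

833 g C/m^2/yr


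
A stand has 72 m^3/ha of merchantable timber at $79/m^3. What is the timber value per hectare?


Value = 72 * 79 = $5688/ha

$5688/ha


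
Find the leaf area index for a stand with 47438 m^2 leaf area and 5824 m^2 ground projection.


LAI = 47438 / 5824 = 8.1453 ≈ 8.15

8.15


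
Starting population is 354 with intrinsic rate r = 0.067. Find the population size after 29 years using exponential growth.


r*t = 0.067 * 29 = 1.943
exp(1.943) = 6.97966
N = 354 * 6.97966 = 2470.80 ≈ 2471

2471


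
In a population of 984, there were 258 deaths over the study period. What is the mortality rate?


Mortality rate = 258 / 984 = 0.262195 ≈ 0.2622

0.2622


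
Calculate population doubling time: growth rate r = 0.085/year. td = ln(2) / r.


td = ln(2) / 0.085 = 0.693147 / 0.085 = 8.15467 ≈ 8.2 years

8.2 years


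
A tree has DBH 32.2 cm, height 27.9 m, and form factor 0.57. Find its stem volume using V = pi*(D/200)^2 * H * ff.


(D/200)^2 = (32.2/200)^2 = 0.161^2 = 0.025921
BA = 3.141593 * 0.025921 = 0.0814332 m^2
V = 0.0814332 * 27.9 * 0.57 = 1.29503 ≈ 1.295 m^3

1.295 m^3


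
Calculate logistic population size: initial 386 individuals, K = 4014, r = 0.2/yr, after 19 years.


(K - N0)/N0 = (4014 - 386)/386 = 3628/386 = 9.39896
r*t = 0.2 * 19 = 3.8; exp(-3.8) = 0.0223708
9.39896 * 0.0223708 = 0.210262
1 + 0.210262 = 1.21026
N = 4014 / 1.21026 = 3316.64 ≈ 3317

3317


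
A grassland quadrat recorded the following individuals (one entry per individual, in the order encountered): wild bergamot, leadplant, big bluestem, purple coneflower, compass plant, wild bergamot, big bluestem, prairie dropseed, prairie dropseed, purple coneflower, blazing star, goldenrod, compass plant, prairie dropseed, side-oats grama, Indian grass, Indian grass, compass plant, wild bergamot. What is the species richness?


Total individuals logged = 19
Distinct species (count of individuals): wild bergamot (3), leadplant (1), big bluestem (2), purple coneflower (2), compass plant (3), prairie dropseed (3), blazing star (1), goldenrod (1), side-oats grama (1), Indian grass (2)
Species richness = number of distinct species = 10

10


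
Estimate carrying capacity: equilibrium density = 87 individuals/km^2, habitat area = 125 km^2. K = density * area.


K = 87 * 125 = 10875 individuals

10875 individuals


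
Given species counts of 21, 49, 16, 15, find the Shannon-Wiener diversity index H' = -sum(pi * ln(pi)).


Total N = 21 + 49 + 16 + 15 = 101
Per-species terms:
  p = 21/101 = 0.207921; ln(p) = -1.570597; p*ln(p) = 0.207921 * (-1.570597) = -0.326560
  p = 49/101 = 0.485149; ln(p) = -0.723299; p*ln(p) = 0.485149 * (-0.723299) = -0.350908
  p = 16/101 = 0.158416; ln(p) = -1.842531; p*ln(p) = 0.158416 * (-1.842531) = -0.291886
  p = 15/101 = 0.148515; ln(p) = -1.907069; p*ln(p) = 0.148515 * (-1.907069) = -0.283228
sum(p*ln(p)) = (-0.326560) + (-0.350908) + (-0.291886) + (-0.283228) = -1.252582
H' = -(-1.252582) = 1.252582 ≈ 1.2526

1.2526


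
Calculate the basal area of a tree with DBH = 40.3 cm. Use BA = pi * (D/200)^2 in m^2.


D/200 = 40.3/200 = 0.2015 m
(D/200)^2 = 0.2015^2 = 0.04060225
BA = 3.141593 * 0.04060225 = 0.127556 ≈ 0.1276 m^2

0.1276 m^2


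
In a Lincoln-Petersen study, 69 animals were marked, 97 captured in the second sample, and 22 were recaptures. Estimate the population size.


N = M * C / R = 69 * 97 / 22 = 6693 / 22 = 304.23 ≈ 304

304 individuals


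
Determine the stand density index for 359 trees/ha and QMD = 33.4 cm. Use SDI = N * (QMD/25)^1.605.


QMD/25 = 33.4/25 = 1.336
(1.336)^1.605 = exp(1.605 * ln(1.336)) = exp(1.605 * 0.289680) = exp(0.464936) = 1.59191
SDI = 359 * 1.59191 = 571.496 ≈ 571

571


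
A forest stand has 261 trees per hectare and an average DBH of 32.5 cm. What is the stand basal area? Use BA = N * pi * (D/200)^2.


(D/200)^2 = (32.5/200)^2 = 0.1625^2 = 0.02640625
Individual BA = 3.141593 * 0.02640625 = 0.0829577 m^2
Stand BA = 261 * 0.0829577 = 21.6520 ≈ 21.65 m^2/ha

21.65 m^2/ha


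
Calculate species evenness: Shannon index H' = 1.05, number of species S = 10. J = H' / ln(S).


ln(10) = 2.30259
J = H' / ln(S) = 1.05 / 2.30259 = 0.456008 ≈ 0.4560

0.4560


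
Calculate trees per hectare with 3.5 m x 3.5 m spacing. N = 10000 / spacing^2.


N = 10000 / 3.5^2 = 10000 / 12.25 = 816.327 ≈ 816 trees/ha

816 trees/ha


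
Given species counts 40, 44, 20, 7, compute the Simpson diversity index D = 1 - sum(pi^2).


Total N = 40 + 44 + 20 + 7 = 111
Per-species terms:
  p = 40/111 = 0.360360; p^2 = 0.360360^2 = 0.129859
  p = 44/111 = 0.396396; p^2 = 0.396396^2 = 0.157130
  p = 20/111 = 0.180180; p^2 = 0.180180^2 = 0.032465
  p = 7/111 = 0.063063; p^2 = 0.063063^2 = 0.003977
sum(p^2) = 0.129859 + 0.157130 + 0.032465 + 0.003977 = 0.323431
D = 1 - 0.323431 = 0.676569 ≈ 0.6766

0.6766


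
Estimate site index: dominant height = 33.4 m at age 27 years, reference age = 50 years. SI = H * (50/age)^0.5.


50/27 = 1.85185
(1.85185)^0.5 = 1.36083
SI = 33.4 * 1.36083 = 45.4517 ≈ 45.5 m

45.5 m


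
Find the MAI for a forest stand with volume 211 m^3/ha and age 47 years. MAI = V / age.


MAI = 211 / 47 = 4.4894 ≈ 4.49 m^3/ha/yr

4.49 m^3/ha/yr


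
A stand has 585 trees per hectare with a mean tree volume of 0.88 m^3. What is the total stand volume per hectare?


V_stand = 585 * 0.88 = 514.8 m^3/ha

514.8 m^3/ha


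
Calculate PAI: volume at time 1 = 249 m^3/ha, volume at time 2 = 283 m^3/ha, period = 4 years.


PAI = (V2 - V1) / period = (283 - 249) / 4 = 34 / 4 = 8.50 m^3/ha/yr

8.50 m^3/ha/yr


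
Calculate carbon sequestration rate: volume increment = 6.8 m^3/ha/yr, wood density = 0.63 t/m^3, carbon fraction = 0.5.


C = 6.8 * 0.63 * 0.5 = 2.142 ≈ 2.14 t C/ha/yr

2.14 t C/ha/yr


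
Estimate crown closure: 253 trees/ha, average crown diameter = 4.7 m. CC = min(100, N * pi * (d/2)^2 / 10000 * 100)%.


(d/2)^2 = (4.7/2)^2 = 2.35^2 = 5.5225
Crown area = 3.141593 * 5.5225 = 17.3494 m^2
N * area / 10000 * 100 = 253 * 17.3494 / 10000 * 100 = 43.8940
CC = min(100, 43.8940) = 43.8940 ≈ 43.9%

43.9%


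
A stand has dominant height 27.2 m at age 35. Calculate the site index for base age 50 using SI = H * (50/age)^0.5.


50/35 = 1.42857
(1.42857)^0.5 = 1.19523
SI = 27.2 * 1.19523 = 32.5103 ≈ 32.5 m

32.5 m


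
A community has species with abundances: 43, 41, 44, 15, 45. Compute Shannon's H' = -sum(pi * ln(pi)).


Total N = 43 + 41 + 44 + 15 + 45 = 188
Per-species terms:
  p = 43/188 = 0.228723; ln(p) = -1.475244; p*ln(p) = 0.228723 * (-1.475244) = -0.337422
  p = 41/188 = 0.218085; ln(p) = -1.522870; p*ln(p) = 0.218085 * (-1.522870) = -0.332115
  p = 44/188 = 0.234043; ln(p) = -1.452250; p*ln(p) = 0.234043 * (-1.452250) = -0.339889
  p = 15/188 = 0.079787; ln(p) = -2.528395; p*ln(p) = 0.079787 * (-2.528395) = -0.201733
  p = 45/188 = 0.239362; ln(p) = -1.429778; p*ln(p) = 0.239362 * (-1.429778) = -0.342235
sum(p*ln(p)) = (-0.337422) + (-0.332115) + (-0.339889) + (-0.201733) + (-0.342235) = -1.553394
H' = -(-1.553394) = 1.553394 ≈ 1.5534

1.5534


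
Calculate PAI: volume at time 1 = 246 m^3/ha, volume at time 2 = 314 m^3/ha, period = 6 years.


PAI = (V2 - V1) / period = (314 - 246) / 6 = 68 / 6 = 11.3333 ≈ 11.33 m^3/ha/yr

11.33 m^3/ha/yr


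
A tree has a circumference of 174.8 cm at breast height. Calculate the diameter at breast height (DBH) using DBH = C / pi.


DBH = C / pi = 174.8 / 3.141593 = 55.6406 ≈ 55.64 cm

55.64 cm


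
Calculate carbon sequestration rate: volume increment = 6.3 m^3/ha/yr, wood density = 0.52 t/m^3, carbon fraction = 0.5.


C = 6.3 * 0.52 * 0.5 = 1.638 ≈ 1.64 t C/ha/yr

1.64 t C/ha/yr


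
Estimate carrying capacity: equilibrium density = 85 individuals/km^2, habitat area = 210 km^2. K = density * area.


K = 85 * 210 = 17850 individuals

17850 individuals


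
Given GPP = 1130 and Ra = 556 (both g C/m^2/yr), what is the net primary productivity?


NPP = GPP - Ra = 1130 - 556 = 574 g C/m^2/yr

574 g C/m^2/yr


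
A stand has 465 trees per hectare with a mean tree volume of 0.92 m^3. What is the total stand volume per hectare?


V_stand = 465 * 0.92 = 427.8 m^3/ha

427.8 m^3/ha


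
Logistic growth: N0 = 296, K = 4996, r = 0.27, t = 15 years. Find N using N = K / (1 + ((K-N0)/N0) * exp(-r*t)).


(K - N0)/N0 = (4996 - 296)/296 = 4700/296 = 15.8784
r*t = 0.27 * 15 = 4.05; exp(-4.05) = 0.0174224
15.8784 * 0.0174224 = 0.276640
1 + 0.276640 = 1.27664
N = 4996 / 1.27664 = 3913.40 ≈ 3913

3913


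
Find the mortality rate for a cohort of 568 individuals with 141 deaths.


Mortality rate = 141 / 568 = 0.248239 ≈ 0.2482

0.2482


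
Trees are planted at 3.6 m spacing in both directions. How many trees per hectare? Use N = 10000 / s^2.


N = 10000 / 3.6^2 = 10000 / 12.96 = 771.605 ≈ 772 trees/ha

772 trees/ha


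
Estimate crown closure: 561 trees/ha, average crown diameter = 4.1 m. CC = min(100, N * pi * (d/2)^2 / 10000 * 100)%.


(d/2)^2 = (4.1/2)^2 = 2.05^2 = 4.2025
Crown area = 3.141593 * 4.2025 = 13.2025 m^2
N * area / 10000 * 100 = 561 * 13.2025 / 10000 * 100 = 74.0660
CC = min(100, 74.0660) = 74.0660 ≈ 74.1%

74.1%


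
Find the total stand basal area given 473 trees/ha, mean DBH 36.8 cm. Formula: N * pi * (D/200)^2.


(D/200)^2 = (36.8/200)^2 = 0.184^2 = 0.033856
Individual BA = 3.141593 * 0.033856 = 0.106362 m^2
Stand BA = 473 * 0.106362 = 50.3092 ≈ 50.31 m^2/ha

50.31 m^2/ha


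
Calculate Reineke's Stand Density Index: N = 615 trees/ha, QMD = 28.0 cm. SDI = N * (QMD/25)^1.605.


QMD/25 = 28.0/25 = 1.12
(1.12)^1.605 = exp(1.605 * ln(1.12)) = exp(1.605 * 0.113329) = exp(0.181893) = 1.19949
SDI = 615 * 1.19949 = 737.686 ≈ 738

738


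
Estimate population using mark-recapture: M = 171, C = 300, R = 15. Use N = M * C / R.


N = M * C / R = 171 * 300 / 15 = 51300 / 15 = 3420

3420 individuals


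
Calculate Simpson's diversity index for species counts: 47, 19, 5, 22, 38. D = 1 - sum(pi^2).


Total N = 47 + 19 + 5 + 22 + 38 = 131
Per-species terms:
  p = 47/131 = 0.358779; p^2 = 0.358779^2 = 0.128722
  p = 19/131 = 0.145038; p^2 = 0.145038^2 = 0.021036
  p = 5/131 = 0.038168; p^2 = 0.038168^2 = 0.001457
  p = 22/131 = 0.167939; p^2 = 0.167939^2 = 0.028204
  p = 38/131 = 0.290076; p^2 = 0.290076^2 = 0.084144
sum(p^2) = 0.128722 + 0.021036 + 0.001457 + 0.028204 + 0.084144 = 0.263563
D = 1 - 0.263563 = 0.736437 ≈ 0.7364

0.7364


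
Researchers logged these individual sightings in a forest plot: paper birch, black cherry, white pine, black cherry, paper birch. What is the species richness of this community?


Total individuals logged = 5
Distinct species (count of individuals): paper birch (2), black cherry (2), white pine (1)
Species richness = number of distinct species = 3

3


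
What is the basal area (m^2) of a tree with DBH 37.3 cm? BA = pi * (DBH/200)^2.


D/200 = 37.3/200 = 0.1865 m
(D/200)^2 = 0.1865^2 = 0.03478225
BA = 3.141593 * 0.03478225 = 0.109272 ≈ 0.1093 m^2

0.1093 m^2


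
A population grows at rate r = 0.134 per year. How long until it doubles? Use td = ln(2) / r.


td = ln(2) / 0.134 = 0.693147 / 0.134 = 5.17274 ≈ 5.2 years

5.2 years


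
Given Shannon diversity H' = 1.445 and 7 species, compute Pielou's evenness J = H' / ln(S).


ln(7) = 1.94591
J = H' / ln(S) = 1.445 / 1.94591 = 0.742583 ≈ 0.7426

0.7426


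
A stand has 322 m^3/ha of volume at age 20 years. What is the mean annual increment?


MAI = 322 / 20 = 16.10 m^3/ha/yr

16.10 m^3/ha/yr


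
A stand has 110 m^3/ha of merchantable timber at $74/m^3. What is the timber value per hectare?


Value = 110 * 74 = $8140/ha

$8140/ha


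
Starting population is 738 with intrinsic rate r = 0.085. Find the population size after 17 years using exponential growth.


r*t = 0.085 * 17 = 1.445
exp(1.445) = 4.24185
N = 738 * 4.24185 = 3130.49 ≈ 3130

3130


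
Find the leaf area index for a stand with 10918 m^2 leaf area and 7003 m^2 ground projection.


LAI = 10918 / 7003 = 1.5590 ≈ 1.56

1.56


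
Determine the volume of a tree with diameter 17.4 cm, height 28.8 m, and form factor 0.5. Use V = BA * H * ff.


(D/200)^2 = (17.4/200)^2 = 0.087^2 = 0.007569
BA = 3.141593 * 0.007569 = 0.0237787 m^2
V = 0.0237787 * 28.8 * 0.5 = 0.342413 ≈ 0.342 m^3

0.342 m^3


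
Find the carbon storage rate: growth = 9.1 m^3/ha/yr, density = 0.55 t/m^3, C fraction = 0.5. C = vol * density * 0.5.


C = 9.1 * 0.55 * 0.5 = 2.5025 ≈ 2.50 t C/ha/yr

2.50 t C/ha/yr


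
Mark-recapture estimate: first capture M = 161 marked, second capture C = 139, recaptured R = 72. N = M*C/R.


N = M * C / R = 161 * 139 / 72 = 22379 / 72 = 310.82 ≈ 311

311 individuals


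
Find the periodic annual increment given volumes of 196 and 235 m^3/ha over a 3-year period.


PAI = (V2 - V1) / period = (235 - 196) / 3 = 39 / 3 = 13.00 m^3/ha/yr

13.00 m^3/ha/yr


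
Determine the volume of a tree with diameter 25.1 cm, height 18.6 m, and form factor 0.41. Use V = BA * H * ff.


(D/200)^2 = (25.1/200)^2 = 0.1255^2 = 0.01575025
BA = 3.141593 * 0.01575025 = 0.0494809 m^2
V = 0.0494809 * 18.6 * 0.41 = 0.377341 ≈ 0.377 m^3

0.377 m^3


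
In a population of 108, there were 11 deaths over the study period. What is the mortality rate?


Mortality rate = 11 / 108 = 0.101852 ≈ 0.1019

0.1019


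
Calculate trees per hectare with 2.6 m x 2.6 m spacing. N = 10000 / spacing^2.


N = 10000 / 2.6^2 = 10000 / 6.76 = 1479.29 ≈ 1479 trees/ha

1479 trees/ha


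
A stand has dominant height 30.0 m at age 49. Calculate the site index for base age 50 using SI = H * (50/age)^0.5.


50/49 = 1.02041
(1.02041)^0.5 = 1.01015
SI = 30.0 * 1.01015 = 30.3045 ≈ 30.3 m

30.3 m


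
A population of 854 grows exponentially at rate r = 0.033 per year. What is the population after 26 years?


r*t = 0.033 * 26 = 0.858
exp(0.858) = 2.35844
N = 854 * 2.35844 = 2014.11 ≈ 2014

2014


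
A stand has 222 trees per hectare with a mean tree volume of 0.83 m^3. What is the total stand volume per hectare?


V_stand = 222 * 0.83 = 184.26 ≈ 184.3 m^3/ha

184.3 m^3/ha


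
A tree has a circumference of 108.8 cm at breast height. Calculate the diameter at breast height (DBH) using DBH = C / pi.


DBH = C / pi = 108.8 / 3.141593 = 34.6321 ≈ 34.63 cm

34.63 cm


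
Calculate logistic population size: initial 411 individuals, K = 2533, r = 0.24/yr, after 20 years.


(K - N0)/N0 = (2533 - 411)/411 = 2122/411 = 5.16302
r*t = 0.24 * 20 = 4.8; exp(-4.8) = 0.00822975
5.16302 * 0.00822975 = 0.0424904
1 + 0.0424904 = 1.04249
N = 2533 / 1.04249 = 2429.76 ≈ 2430

2430


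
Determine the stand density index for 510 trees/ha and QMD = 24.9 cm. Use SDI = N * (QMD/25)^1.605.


QMD/25 = 24.9/25 = 0.996
(0.996)^1.605 = exp(1.605 * ln(0.996)) = exp(1.605 * (-0.00400802)) = exp(-0.00643287) = 0.993588
SDI = 510 * 0.993588 = 506.730 ≈ 507

507


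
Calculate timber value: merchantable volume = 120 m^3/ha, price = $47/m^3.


Value = 120 * 47 = $5640/ha

$5640/ha


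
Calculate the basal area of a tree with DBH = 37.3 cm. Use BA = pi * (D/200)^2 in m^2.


D/200 = 37.3/200 = 0.1865 m
(D/200)^2 = 0.1865^2 = 0.03478225
BA = 3.141593 * 0.03478225 = 0.109272 ≈ 0.1093 m^2

0.1093 m^2


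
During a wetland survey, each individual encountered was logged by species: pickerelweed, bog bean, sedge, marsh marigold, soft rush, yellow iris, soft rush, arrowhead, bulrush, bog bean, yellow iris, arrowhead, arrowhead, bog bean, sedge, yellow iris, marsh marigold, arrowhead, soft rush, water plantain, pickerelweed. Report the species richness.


Total individuals logged = 21
Distinct species (count of individuals): pickerelweed (2), bog bean (3), sedge (2), marsh marigold (2), soft rush (3), yellow iris (3), arrowhead (4), bulrush (1), water plantain (1)
Species richness = number of distinct species = 9

9


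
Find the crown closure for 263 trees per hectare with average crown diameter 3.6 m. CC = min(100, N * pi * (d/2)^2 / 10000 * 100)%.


(d/2)^2 = (3.6/2)^2 = 1.8^2 = 3.24
Crown area = 3.141593 * 3.24 = 10.1788 m^2
N * area / 10000 * 100 = 263 * 10.1788 / 10000 * 100 = 26.7702
CC = min(100, 26.7702) = 26.7702 ≈ 26.8%

26.8%


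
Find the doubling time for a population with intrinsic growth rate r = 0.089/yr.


td = ln(2) / 0.089 = 0.693147 / 0.089 = 7.78817 ≈ 7.8 years

7.8 years


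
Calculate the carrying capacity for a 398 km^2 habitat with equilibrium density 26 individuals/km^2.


K = 26 * 398 = 10348 individuals

10348 individuals


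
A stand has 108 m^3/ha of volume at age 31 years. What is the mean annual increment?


MAI = 108 / 31 = 3.4839 ≈ 3.48 m^3/ha/yr

3.48 m^3/ha/yr


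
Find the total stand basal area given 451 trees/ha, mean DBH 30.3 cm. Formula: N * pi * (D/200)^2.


(D/200)^2 = (30.3/200)^2 = 0.1515^2 = 0.02295225
Individual BA = 3.141593 * 0.02295225 = 0.0721066 m^2
Stand BA = 451 * 0.0721066 = 32.5201 ≈ 32.52 m^2/ha

32.52 m^2/ha


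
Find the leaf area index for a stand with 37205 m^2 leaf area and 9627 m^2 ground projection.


LAI = 37205 / 9627 = 3.8647 ≈ 3.86

3.86


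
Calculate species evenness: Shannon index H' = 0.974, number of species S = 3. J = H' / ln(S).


ln(3) = 1.09861
J = H' / ln(S) = 0.974 / 1.09861 = 0.886575 ≈ 0.8866

0.8866


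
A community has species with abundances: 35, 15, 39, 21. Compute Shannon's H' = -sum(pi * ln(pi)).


Total N = 35 + 15 + 39 + 21 = 110
Per-species terms:
  p = 35/110 = 0.318182; ln(p) = -1.145132; p*ln(p) = 0.318182 * (-1.145132) = -0.364360
  p = 15/110 = 0.136364; ln(p) = -1.992427; p*ln(p) = 0.136364 * (-1.992427) = -0.271695
  p = 39/110 = 0.354545; ln(p) = -1.036920; p*ln(p) = 0.354545 * (-1.036920) = -0.367635
  p = 21/110 = 0.190909; ln(p) = -1.655958; p*ln(p) = 0.190909 * (-1.655958) = -0.316137
sum(p*ln(p)) = (-0.364360) + (-0.271695) + (-0.367635) + (-0.316137) = -1.319827
H' = -(-1.319827) = 1.319827 ≈ 1.3198

1.3198


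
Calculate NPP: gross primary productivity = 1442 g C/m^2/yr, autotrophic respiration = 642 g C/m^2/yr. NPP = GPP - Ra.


NPP = GPP - Ra = 1442 - 642 = 800 g C/m^2/yr

800 g C/m^2/yr


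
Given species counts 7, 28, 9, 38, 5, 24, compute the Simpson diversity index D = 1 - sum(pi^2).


Total N = 7 + 28 + 9 + 38 + 5 + 24 = 111
Per-species terms:
  p = 7/111 = 0.063063; p^2 = 0.063063^2 = 0.003977
  p = 28/111 = 0.252252; p^2 = 0.252252^2 = 0.063631
  p = 9/111 = 0.081081; p^2 = 0.081081^2 = 0.006574
  p = 38/111 = 0.342342; p^2 = 0.342342^2 = 0.117198
  p = 5/111 = 0.045045; p^2 = 0.045045^2 = 0.002029
  p = 24/111 = 0.216216; p^2 = 0.216216^2 = 0.046749
sum(p^2) = 0.003977 + 0.063631 + 0.006574 + 0.117198 + 0.002029 + 0.046749 = 0.240158
D = 1 - 0.240158 = 0.759842 ≈ 0.7598

0.7598


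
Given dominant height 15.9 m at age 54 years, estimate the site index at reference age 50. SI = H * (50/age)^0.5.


50/54 = 0.925926
(0.925926)^0.5 = 0.962250
SI = 15.9 * 0.962250 = 15.2998 ≈ 15.3 m

15.3 m


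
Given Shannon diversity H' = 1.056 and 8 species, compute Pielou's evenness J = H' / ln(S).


ln(8) = 2.07944
J = H' / ln(S) = 1.056 / 2.07944 = 0.507829 ≈ 0.5078

0.5078


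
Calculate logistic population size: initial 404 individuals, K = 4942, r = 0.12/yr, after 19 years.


(K - N0)/N0 = (4942 - 404)/404 = 4538/404 = 11.2327
r*t = 0.12 * 19 = 2.28; exp(-2.28) = 0.102284
11.2327 * 0.102284 = 1.14893
1 + 1.14893 = 2.14893
N = 4942 / 2.14893 = 2299.75 ≈ 2300

2300


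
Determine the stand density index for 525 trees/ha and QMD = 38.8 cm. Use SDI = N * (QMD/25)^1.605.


QMD/25 = 38.8/25 = 1.552
(1.552)^1.605 = exp(1.605 * ln(1.552)) = exp(1.605 * 0.439544) = exp(0.705468) = 2.02479
SDI = 525 * 2.02479 = 1063.01 ≈ 1063

1063


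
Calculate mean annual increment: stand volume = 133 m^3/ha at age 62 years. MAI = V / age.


MAI = 133 / 62 = 2.1452 ≈ 2.15 m^3/ha/yr

2.15 m^3/ha/yr


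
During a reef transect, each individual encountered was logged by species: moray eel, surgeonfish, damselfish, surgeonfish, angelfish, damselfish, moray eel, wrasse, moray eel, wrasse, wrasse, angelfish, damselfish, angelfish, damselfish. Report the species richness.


Total individuals logged = 15
Distinct species (count of individuals): moray eel (3), surgeonfish (2), damselfish (4), angelfish (3), wrasse (3)
Species richness = number of distinct species = 5

5


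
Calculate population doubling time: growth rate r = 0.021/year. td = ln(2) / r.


td = ln(2) / 0.021 = 0.693147 / 0.021 = 33.0070 ≈ 33.0 years

33.0 years


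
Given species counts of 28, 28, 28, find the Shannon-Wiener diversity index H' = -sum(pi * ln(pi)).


Total N = 28 + 28 + 28 = 84
Per-species terms:
  p = 28/84 = 0.333333; ln(p) = -1.098613; p*ln(p) = 0.333333 * (-1.098613) = -0.366204
  p = 28/84 = 0.333333; ln(p) = -1.098613; p*ln(p) = 0.333333 * (-1.098613) = -0.366204
  p = 28/84 = 0.333333; ln(p) = -1.098613; p*ln(p) = 0.333333 * (-1.098613) = -0.366204
sum(p*ln(p)) = (-0.366204) + (-0.366204) + (-0.366204) = -1.098612
H' = -(-1.098612) = 1.098612 ≈ 1.0986

1.0986


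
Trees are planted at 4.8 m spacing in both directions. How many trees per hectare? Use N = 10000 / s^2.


N = 10000 / 4.8^2 = 10000 / 23.04 = 434.028 ≈ 434 trees/ha

434 trees/ha


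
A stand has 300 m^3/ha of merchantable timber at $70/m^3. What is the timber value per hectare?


Value = 300 * 70 = $21000/ha

$21000/ha


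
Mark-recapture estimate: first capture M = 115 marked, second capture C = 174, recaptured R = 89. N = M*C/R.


N = M * C / R = 115 * 174 / 89 = 20010 / 89 = 224.83 ≈ 225

225 individuals


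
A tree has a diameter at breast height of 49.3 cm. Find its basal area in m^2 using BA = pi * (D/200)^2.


D/200 = 49.3/200 = 0.2465 m
(D/200)^2 = 0.2465^2 = 0.06076225
BA = 3.141593 * 0.06076225 = 0.190890 ≈ 0.1909 m^2

0.1909 m^2


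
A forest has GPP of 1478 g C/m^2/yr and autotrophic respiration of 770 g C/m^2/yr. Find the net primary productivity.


NPP = GPP - Ra = 1478 - 770 = 708 g C/m^2/yr

708 g C/m^2/yr


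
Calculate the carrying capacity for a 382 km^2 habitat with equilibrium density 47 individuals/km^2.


K = 47 * 382 = 17954 individuals

17954 individuals


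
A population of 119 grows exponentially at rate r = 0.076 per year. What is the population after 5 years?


r*t = 0.076 * 5 = 0.38
exp(0.38) = 1.46228
N = 119 * 1.46228 = 174.011 ≈ 174

174


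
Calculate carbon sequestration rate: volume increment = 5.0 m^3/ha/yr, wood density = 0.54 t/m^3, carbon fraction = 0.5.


C = 5.0 * 0.54 * 0.5 = 1.35 t C/ha/yr

1.35 t C/ha/yr
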